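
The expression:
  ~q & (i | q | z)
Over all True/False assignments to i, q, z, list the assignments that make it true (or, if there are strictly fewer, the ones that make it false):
is true only for:
  i=False, q=False, z=True;
  i=True, q=False, z=False;
  i=True, q=False, z=True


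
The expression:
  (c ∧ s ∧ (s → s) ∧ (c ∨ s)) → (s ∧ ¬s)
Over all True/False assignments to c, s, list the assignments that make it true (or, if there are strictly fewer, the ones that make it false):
is false only for:
  c=True, s=True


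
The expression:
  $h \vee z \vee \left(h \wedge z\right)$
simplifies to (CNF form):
$h \vee z$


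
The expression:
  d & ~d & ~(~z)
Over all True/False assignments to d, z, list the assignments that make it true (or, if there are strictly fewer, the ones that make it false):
is never true.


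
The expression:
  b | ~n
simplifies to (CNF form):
b | ~n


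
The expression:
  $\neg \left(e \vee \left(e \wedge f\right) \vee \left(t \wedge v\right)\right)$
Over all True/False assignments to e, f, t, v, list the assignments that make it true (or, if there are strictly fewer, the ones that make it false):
is true only for:
  e=False, f=False, t=False, v=False;
  e=False, f=False, t=False, v=True;
  e=False, f=False, t=True, v=False;
  e=False, f=True, t=False, v=False;
  e=False, f=True, t=False, v=True;
  e=False, f=True, t=True, v=False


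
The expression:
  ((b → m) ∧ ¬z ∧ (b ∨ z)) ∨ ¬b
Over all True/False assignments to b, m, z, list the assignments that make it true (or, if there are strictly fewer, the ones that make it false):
is false only for:
  b=True, m=False, z=False;
  b=True, m=False, z=True;
  b=True, m=True, z=True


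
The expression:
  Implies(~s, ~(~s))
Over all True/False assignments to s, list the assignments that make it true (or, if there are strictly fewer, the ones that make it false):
is true only for:
  s=True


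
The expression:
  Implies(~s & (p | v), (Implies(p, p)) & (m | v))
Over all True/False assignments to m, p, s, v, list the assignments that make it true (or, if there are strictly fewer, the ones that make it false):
is false only for:
  m=False, p=True, s=False, v=False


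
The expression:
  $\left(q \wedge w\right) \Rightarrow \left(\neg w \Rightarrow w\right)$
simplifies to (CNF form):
$\text{True}$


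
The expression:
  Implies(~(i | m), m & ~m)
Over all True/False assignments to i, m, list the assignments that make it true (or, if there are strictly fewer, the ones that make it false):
is false only for:
  i=False, m=False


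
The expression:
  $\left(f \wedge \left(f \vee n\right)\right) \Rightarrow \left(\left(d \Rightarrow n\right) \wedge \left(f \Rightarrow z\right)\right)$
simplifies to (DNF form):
$\left(n \wedge z\right) \vee \left(z \wedge \neg d\right) \vee \neg f$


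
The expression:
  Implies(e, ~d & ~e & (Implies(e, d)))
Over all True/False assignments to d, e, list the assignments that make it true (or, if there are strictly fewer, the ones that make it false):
is true only for:
  d=False, e=False;
  d=True, e=False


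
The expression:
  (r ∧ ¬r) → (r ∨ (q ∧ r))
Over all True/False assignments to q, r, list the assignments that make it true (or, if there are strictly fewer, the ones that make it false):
is always true.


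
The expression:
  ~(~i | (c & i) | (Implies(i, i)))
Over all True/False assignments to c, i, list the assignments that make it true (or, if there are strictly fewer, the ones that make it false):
is never true.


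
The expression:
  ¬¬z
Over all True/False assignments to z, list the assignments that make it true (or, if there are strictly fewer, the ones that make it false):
is true only for:
  z=True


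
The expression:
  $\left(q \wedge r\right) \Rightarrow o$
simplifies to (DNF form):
$o \vee \neg q \vee \neg r$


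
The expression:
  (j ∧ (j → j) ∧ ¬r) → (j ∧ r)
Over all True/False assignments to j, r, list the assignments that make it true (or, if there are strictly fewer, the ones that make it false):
is false only for:
  j=True, r=False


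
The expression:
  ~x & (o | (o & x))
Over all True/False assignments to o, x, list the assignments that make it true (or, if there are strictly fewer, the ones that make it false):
is true only for:
  o=True, x=False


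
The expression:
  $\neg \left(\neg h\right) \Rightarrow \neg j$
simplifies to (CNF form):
$\neg h \vee \neg j$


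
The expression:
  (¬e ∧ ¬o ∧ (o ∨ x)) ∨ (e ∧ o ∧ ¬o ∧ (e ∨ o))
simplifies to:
x ∧ ¬e ∧ ¬o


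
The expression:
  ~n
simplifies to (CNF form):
~n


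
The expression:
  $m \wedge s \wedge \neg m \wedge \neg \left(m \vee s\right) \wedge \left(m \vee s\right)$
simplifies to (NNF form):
$\text{False}$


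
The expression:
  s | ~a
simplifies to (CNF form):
s | ~a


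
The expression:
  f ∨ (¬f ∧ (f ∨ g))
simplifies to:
f ∨ g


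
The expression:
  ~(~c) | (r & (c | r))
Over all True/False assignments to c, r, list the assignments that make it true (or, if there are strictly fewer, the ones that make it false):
is false only for:
  c=False, r=False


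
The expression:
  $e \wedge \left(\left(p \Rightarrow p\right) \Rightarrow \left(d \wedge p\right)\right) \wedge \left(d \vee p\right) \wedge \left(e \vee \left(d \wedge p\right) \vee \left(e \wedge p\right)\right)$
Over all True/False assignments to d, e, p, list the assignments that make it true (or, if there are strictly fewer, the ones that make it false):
is true only for:
  d=True, e=True, p=True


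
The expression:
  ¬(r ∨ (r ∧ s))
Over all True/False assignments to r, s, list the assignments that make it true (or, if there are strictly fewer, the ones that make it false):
is true only for:
  r=False, s=False;
  r=False, s=True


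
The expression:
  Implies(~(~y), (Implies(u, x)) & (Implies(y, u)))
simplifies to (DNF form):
~y | (u & x)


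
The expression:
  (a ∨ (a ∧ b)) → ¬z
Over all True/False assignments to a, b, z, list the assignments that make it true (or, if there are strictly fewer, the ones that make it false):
is false only for:
  a=True, b=False, z=True;
  a=True, b=True, z=True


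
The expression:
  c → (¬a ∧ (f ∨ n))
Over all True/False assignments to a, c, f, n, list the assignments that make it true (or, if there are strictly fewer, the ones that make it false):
is false only for:
  a=False, c=True, f=False, n=False;
  a=True, c=True, f=False, n=False;
  a=True, c=True, f=False, n=True;
  a=True, c=True, f=True, n=False;
  a=True, c=True, f=True, n=True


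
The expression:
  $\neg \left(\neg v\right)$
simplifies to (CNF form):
$v$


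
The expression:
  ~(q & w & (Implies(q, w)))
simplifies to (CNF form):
~q | ~w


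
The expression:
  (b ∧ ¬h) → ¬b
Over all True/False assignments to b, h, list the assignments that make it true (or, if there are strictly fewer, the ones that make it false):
is false only for:
  b=True, h=False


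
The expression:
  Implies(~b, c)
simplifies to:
b | c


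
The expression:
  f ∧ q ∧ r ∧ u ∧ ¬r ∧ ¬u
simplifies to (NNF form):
False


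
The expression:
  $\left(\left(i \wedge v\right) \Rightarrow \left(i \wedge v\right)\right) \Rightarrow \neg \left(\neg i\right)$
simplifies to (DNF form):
$i$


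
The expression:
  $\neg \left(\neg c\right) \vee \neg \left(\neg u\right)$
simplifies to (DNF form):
$c \vee u$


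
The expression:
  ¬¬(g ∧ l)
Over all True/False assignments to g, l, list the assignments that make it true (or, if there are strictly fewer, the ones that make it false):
is true only for:
  g=True, l=True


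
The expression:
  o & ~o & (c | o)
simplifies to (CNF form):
False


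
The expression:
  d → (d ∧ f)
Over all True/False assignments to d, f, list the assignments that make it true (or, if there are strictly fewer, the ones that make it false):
is false only for:
  d=True, f=False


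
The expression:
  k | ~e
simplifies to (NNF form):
k | ~e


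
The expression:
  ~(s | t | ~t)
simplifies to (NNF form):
False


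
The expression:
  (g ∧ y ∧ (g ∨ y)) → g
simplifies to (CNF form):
True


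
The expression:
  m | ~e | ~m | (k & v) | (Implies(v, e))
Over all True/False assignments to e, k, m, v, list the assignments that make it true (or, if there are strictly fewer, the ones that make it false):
is always true.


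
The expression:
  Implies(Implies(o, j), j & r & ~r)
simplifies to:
o & ~j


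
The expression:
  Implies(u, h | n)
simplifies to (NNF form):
h | n | ~u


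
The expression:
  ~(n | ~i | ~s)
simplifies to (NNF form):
i & s & ~n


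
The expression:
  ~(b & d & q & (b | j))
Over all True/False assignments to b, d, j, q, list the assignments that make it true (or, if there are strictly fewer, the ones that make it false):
is false only for:
  b=True, d=True, j=False, q=True;
  b=True, d=True, j=True, q=True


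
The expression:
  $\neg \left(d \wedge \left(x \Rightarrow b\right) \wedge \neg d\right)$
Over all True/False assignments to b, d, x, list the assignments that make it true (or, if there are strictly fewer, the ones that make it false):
is always true.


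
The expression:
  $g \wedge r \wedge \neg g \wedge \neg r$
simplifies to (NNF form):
$\text{False}$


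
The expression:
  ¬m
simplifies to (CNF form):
¬m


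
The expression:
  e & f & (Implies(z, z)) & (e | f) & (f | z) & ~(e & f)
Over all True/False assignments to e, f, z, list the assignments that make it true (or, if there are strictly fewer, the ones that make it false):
is never true.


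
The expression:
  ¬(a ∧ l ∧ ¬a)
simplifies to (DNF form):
True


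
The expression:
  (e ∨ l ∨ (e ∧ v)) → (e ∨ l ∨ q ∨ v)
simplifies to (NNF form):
True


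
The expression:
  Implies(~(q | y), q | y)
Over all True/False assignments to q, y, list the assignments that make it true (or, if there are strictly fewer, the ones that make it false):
is false only for:
  q=False, y=False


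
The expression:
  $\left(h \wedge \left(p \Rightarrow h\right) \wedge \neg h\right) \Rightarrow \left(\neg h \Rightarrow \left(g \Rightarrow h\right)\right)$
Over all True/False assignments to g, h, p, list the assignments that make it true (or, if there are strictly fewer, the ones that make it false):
is always true.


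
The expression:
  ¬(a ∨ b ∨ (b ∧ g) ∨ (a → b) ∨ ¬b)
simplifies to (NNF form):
False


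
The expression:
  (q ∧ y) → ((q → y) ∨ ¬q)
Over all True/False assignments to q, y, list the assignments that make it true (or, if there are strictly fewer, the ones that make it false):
is always true.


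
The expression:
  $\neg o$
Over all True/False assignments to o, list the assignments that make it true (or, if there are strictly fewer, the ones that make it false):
is true only for:
  o=False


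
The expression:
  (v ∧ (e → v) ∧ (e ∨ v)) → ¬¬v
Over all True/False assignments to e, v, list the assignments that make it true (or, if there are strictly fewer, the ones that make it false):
is always true.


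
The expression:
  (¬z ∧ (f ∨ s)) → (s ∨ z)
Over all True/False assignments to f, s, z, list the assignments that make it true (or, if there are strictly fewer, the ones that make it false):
is false only for:
  f=True, s=False, z=False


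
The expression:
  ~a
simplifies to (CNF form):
~a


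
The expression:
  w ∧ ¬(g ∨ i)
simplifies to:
w ∧ ¬g ∧ ¬i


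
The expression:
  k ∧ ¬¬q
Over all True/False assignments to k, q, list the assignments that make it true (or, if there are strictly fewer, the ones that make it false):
is true only for:
  k=True, q=True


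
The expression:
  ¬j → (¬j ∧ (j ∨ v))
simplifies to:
j ∨ v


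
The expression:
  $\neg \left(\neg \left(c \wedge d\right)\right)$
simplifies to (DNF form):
$c \wedge d$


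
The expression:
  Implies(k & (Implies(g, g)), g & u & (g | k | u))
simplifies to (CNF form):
(g | ~k) & (u | ~k)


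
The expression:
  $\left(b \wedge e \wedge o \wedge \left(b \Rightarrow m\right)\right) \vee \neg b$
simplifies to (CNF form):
$\left(e \vee \neg b\right) \wedge \left(m \vee \neg b\right) \wedge \left(o \vee \neg b\right)$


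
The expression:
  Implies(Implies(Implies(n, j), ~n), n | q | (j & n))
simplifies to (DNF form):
n | q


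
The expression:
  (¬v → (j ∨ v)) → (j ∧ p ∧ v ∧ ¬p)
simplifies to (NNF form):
¬j ∧ ¬v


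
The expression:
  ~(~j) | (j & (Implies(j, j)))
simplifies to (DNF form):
j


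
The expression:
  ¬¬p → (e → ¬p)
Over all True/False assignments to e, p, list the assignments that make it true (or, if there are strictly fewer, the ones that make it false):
is false only for:
  e=True, p=True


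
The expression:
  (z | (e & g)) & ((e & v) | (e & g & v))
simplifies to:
e & v & (g | z)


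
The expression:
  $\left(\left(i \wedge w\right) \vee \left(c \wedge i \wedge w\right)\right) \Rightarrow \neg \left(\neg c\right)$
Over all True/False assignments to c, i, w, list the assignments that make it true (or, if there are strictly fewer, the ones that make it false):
is false only for:
  c=False, i=True, w=True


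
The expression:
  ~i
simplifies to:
~i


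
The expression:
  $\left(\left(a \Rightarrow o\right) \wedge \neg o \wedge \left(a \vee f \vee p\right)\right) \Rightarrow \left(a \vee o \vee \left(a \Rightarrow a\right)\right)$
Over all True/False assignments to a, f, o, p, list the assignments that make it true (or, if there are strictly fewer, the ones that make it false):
is always true.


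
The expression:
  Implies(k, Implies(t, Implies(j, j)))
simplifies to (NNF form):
True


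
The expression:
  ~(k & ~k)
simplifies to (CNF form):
True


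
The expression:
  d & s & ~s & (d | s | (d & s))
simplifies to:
False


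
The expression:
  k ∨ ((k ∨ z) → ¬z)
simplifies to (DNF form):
k ∨ ¬z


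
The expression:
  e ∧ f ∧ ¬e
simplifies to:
False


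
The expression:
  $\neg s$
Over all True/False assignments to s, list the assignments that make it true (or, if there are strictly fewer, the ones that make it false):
is true only for:
  s=False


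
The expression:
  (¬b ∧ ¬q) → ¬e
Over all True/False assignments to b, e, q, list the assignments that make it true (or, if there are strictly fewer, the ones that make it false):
is false only for:
  b=False, e=True, q=False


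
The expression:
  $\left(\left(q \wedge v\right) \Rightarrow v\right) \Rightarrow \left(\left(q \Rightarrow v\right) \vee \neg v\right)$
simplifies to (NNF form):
$\text{True}$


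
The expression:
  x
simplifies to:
x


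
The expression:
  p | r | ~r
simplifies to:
True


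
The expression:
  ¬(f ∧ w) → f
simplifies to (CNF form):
f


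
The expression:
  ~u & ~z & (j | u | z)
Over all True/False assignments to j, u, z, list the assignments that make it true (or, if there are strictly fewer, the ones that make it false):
is true only for:
  j=True, u=False, z=False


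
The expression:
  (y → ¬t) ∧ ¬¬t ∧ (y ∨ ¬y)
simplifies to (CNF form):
t ∧ ¬y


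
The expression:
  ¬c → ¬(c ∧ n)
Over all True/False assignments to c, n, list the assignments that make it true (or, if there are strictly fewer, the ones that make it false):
is always true.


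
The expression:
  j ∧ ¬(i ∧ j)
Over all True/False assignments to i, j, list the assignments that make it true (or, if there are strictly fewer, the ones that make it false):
is true only for:
  i=False, j=True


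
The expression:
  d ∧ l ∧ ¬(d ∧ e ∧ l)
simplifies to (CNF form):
d ∧ l ∧ ¬e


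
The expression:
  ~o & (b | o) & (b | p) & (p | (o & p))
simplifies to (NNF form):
b & p & ~o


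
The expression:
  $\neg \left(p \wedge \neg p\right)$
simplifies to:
$\text{True}$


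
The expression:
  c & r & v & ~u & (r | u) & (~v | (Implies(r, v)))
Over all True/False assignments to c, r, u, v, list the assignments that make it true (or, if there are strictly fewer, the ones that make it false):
is true only for:
  c=True, r=True, u=False, v=True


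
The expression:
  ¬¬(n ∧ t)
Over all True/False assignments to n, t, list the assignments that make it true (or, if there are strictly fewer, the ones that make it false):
is true only for:
  n=True, t=True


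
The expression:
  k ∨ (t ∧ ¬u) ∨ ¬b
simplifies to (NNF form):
k ∨ (t ∧ ¬u) ∨ ¬b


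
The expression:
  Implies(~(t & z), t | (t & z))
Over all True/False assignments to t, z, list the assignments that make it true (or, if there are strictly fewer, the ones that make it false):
is true only for:
  t=True, z=False;
  t=True, z=True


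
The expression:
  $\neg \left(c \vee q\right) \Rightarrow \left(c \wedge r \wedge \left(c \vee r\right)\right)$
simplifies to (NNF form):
$c \vee q$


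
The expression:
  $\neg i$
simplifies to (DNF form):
$\neg i$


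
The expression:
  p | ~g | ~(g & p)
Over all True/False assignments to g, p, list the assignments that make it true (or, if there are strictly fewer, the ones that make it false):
is always true.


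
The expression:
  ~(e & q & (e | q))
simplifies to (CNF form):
~e | ~q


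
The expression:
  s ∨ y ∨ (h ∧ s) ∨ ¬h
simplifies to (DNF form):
s ∨ y ∨ ¬h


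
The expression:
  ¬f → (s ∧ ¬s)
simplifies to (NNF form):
f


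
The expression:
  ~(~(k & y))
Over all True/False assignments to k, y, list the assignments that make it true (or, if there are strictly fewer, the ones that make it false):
is true only for:
  k=True, y=True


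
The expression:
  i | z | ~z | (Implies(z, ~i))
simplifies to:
True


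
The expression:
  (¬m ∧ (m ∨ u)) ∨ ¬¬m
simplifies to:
m ∨ u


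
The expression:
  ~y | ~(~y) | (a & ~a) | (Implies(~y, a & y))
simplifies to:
True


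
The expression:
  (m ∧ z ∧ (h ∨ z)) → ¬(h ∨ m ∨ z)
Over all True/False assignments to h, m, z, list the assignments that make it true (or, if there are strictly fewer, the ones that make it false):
is false only for:
  h=False, m=True, z=True;
  h=True, m=True, z=True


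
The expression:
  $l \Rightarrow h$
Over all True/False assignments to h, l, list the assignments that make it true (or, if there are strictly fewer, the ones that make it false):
is false only for:
  h=False, l=True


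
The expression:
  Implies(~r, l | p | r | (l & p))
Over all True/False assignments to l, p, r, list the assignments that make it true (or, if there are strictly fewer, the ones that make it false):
is false only for:
  l=False, p=False, r=False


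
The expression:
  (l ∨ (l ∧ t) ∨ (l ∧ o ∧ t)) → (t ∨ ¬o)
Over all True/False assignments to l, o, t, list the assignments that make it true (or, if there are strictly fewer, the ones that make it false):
is false only for:
  l=True, o=True, t=False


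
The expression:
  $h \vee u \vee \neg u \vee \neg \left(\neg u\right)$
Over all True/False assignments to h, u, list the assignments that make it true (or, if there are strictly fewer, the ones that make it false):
is always true.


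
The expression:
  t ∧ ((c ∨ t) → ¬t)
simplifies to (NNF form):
False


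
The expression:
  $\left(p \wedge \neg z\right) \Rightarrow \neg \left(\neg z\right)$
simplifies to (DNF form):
$z \vee \neg p$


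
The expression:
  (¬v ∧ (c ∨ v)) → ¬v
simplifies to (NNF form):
True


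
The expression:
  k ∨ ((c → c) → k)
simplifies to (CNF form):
k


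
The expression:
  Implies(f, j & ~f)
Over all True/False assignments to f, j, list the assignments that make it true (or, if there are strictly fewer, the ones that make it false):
is true only for:
  f=False, j=False;
  f=False, j=True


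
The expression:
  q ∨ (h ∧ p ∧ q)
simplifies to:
q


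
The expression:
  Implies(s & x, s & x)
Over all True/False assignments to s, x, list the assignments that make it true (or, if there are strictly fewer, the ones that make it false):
is always true.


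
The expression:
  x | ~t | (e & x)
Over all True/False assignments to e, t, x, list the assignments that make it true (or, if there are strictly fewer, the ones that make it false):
is false only for:
  e=False, t=True, x=False;
  e=True, t=True, x=False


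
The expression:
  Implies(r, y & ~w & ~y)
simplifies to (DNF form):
~r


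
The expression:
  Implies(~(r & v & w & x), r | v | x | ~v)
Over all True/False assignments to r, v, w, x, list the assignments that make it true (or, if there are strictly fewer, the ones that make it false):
is always true.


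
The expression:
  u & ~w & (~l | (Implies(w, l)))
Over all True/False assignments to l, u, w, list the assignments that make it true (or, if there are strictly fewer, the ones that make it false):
is true only for:
  l=False, u=True, w=False;
  l=True, u=True, w=False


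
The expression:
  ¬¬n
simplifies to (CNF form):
n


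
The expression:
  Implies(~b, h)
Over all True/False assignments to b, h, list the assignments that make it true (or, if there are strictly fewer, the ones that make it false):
is false only for:
  b=False, h=False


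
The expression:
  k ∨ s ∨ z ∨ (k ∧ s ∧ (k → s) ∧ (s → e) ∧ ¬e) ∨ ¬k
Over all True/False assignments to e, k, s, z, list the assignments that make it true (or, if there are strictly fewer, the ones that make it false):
is always true.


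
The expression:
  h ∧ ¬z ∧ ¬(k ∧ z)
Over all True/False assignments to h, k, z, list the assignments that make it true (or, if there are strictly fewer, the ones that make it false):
is true only for:
  h=True, k=False, z=False;
  h=True, k=True, z=False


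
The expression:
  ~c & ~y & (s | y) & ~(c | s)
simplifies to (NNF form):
False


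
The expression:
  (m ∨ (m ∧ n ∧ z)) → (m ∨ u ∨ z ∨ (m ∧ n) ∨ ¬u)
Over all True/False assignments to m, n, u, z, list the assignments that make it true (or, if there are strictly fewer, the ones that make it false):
is always true.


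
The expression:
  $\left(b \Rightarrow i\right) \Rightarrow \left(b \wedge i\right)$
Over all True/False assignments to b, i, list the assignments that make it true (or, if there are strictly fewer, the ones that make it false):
is true only for:
  b=True, i=False;
  b=True, i=True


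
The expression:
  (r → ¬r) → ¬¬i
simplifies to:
i ∨ r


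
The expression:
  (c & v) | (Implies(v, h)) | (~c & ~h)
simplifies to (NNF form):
True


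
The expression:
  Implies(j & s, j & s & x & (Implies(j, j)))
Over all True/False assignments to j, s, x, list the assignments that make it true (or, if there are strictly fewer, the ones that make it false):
is false only for:
  j=True, s=True, x=False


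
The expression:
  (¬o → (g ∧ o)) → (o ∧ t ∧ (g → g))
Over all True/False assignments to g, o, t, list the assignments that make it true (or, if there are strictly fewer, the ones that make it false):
is false only for:
  g=False, o=True, t=False;
  g=True, o=True, t=False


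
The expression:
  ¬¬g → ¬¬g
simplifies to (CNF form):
True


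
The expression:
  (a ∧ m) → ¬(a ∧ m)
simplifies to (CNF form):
¬a ∨ ¬m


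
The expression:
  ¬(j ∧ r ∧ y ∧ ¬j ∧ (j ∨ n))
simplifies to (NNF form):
True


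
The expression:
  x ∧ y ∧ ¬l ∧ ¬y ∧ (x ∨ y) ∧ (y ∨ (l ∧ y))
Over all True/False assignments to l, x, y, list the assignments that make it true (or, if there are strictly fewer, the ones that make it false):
is never true.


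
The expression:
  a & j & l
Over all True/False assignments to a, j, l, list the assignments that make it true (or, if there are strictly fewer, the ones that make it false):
is true only for:
  a=True, j=True, l=True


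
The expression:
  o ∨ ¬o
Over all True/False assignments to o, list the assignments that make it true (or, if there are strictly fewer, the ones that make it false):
is always true.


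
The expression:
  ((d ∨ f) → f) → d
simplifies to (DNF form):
d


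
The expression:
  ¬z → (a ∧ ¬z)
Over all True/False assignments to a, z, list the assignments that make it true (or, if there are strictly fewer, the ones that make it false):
is false only for:
  a=False, z=False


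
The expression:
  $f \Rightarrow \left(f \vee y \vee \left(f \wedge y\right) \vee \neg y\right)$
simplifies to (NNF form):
$\text{True}$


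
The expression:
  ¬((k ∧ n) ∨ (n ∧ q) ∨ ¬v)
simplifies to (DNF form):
(v ∧ ¬n) ∨ (v ∧ ¬k ∧ ¬q)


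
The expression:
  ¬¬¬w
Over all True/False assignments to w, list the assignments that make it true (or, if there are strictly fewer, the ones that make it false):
is true only for:
  w=False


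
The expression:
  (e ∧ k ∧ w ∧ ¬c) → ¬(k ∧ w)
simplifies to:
c ∨ ¬e ∨ ¬k ∨ ¬w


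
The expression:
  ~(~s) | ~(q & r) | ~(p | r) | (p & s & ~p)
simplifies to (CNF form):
s | ~q | ~r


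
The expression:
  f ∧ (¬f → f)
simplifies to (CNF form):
f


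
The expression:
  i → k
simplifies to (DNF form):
k ∨ ¬i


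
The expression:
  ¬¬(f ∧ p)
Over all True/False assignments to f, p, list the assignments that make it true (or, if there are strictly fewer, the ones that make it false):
is true only for:
  f=True, p=True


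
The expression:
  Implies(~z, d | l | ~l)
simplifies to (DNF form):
True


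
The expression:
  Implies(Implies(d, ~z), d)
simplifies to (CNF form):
d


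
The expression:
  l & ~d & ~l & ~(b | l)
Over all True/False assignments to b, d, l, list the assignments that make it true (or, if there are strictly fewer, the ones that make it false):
is never true.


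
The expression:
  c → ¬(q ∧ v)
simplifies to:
¬c ∨ ¬q ∨ ¬v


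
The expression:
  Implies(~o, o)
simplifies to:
o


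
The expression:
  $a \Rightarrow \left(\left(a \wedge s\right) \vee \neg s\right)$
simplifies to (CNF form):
$\text{True}$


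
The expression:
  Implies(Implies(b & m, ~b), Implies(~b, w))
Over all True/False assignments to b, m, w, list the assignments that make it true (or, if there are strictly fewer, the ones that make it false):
is false only for:
  b=False, m=False, w=False;
  b=False, m=True, w=False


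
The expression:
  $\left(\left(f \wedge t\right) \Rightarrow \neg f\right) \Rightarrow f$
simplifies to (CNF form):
$f$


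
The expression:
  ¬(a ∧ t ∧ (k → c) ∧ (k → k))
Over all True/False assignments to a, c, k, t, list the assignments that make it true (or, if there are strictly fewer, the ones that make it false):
is false only for:
  a=True, c=False, k=False, t=True;
  a=True, c=True, k=False, t=True;
  a=True, c=True, k=True, t=True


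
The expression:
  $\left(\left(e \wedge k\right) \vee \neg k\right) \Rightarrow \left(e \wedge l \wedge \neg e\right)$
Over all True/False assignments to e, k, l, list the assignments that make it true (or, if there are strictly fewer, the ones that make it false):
is true only for:
  e=False, k=True, l=False;
  e=False, k=True, l=True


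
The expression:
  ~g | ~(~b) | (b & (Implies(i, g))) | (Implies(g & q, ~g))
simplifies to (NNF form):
b | ~g | ~q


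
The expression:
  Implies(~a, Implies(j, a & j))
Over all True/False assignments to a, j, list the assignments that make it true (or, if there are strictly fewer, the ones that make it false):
is false only for:
  a=False, j=True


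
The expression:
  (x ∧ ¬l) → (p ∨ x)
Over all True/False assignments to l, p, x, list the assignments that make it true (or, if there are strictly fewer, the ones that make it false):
is always true.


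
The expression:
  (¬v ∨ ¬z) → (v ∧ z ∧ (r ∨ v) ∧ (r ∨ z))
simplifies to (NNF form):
v ∧ z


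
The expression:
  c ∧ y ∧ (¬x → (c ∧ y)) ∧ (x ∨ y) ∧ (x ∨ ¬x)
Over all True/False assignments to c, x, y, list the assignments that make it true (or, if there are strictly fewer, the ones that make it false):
is true only for:
  c=True, x=False, y=True;
  c=True, x=True, y=True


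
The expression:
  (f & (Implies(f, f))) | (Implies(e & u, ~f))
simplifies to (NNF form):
True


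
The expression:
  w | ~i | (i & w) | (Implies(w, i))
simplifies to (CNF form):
True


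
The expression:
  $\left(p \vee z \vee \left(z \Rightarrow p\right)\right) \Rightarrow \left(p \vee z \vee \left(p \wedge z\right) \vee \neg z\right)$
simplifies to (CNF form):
$\text{True}$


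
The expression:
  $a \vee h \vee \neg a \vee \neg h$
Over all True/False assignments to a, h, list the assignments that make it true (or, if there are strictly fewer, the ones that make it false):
is always true.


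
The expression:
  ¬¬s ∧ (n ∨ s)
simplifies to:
s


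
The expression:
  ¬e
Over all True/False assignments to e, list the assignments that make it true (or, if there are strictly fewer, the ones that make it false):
is true only for:
  e=False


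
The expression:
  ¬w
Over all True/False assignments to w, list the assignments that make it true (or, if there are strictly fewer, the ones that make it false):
is true only for:
  w=False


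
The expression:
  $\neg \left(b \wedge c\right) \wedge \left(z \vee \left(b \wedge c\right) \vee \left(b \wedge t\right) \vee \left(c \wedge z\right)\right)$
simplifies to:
$\left(b \vee z\right) \wedge \left(t \vee z\right) \wedge \left(\neg b \vee \neg c\right)$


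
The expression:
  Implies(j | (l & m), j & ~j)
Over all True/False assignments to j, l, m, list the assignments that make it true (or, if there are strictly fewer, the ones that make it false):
is true only for:
  j=False, l=False, m=False;
  j=False, l=False, m=True;
  j=False, l=True, m=False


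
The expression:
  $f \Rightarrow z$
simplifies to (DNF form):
$z \vee \neg f$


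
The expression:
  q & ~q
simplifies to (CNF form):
False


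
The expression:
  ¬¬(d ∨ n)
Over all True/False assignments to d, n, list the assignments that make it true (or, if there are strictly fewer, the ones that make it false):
is false only for:
  d=False, n=False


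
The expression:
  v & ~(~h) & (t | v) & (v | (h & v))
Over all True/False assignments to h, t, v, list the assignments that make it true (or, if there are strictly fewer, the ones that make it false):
is true only for:
  h=True, t=False, v=True;
  h=True, t=True, v=True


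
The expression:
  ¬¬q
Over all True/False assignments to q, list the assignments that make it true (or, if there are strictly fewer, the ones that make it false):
is true only for:
  q=True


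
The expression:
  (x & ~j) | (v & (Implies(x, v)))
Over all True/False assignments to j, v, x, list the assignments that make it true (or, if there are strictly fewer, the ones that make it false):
is false only for:
  j=False, v=False, x=False;
  j=True, v=False, x=False;
  j=True, v=False, x=True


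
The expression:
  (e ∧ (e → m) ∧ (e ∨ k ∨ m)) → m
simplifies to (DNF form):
True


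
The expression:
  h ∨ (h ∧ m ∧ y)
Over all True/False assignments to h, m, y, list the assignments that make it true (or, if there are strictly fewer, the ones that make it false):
is true only for:
  h=True, m=False, y=False;
  h=True, m=False, y=True;
  h=True, m=True, y=False;
  h=True, m=True, y=True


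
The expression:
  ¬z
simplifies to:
¬z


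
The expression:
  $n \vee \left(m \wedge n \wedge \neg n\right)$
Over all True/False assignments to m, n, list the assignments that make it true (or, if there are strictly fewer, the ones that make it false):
is true only for:
  m=False, n=True;
  m=True, n=True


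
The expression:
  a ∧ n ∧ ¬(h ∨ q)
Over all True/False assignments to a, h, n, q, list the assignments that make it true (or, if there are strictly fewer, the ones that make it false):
is true only for:
  a=True, h=False, n=True, q=False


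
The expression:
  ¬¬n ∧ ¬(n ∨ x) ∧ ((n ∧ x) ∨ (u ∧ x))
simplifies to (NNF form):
False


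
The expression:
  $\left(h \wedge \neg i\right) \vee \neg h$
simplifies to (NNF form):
$\neg h \vee \neg i$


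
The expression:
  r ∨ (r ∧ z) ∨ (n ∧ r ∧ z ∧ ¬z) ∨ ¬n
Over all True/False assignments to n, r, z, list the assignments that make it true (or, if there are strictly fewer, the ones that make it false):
is false only for:
  n=True, r=False, z=False;
  n=True, r=False, z=True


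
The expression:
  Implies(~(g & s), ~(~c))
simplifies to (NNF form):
c | (g & s)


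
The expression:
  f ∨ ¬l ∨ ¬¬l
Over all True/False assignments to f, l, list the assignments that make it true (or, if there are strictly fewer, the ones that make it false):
is always true.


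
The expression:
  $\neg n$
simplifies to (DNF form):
$\neg n$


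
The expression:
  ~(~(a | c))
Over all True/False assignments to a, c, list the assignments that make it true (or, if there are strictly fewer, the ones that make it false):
is false only for:
  a=False, c=False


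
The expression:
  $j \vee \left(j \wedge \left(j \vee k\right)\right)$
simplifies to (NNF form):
$j$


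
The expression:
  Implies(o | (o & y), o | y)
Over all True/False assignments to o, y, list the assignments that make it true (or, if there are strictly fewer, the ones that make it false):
is always true.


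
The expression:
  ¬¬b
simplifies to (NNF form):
b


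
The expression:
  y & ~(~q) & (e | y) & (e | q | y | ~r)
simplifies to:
q & y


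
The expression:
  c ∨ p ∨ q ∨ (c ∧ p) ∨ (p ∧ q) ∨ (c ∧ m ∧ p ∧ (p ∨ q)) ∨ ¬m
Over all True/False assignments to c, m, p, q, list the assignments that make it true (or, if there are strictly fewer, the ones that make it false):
is false only for:
  c=False, m=True, p=False, q=False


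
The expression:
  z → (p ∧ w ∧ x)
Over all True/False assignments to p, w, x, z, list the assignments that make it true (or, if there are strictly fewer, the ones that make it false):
is false only for:
  p=False, w=False, x=False, z=True;
  p=False, w=False, x=True, z=True;
  p=False, w=True, x=False, z=True;
  p=False, w=True, x=True, z=True;
  p=True, w=False, x=False, z=True;
  p=True, w=False, x=True, z=True;
  p=True, w=True, x=False, z=True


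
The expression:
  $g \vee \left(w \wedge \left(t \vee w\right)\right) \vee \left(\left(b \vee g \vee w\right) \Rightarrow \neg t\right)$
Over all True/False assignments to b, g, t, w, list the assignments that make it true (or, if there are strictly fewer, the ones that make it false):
is false only for:
  b=True, g=False, t=True, w=False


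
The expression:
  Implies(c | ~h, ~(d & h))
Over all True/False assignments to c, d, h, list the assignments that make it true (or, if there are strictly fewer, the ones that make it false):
is false only for:
  c=True, d=True, h=True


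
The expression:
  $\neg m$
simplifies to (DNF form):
$\neg m$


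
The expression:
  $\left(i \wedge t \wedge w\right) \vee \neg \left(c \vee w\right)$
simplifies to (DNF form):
$\left(\neg c \wedge \neg w\right) \vee \left(i \wedge t \wedge w\right)$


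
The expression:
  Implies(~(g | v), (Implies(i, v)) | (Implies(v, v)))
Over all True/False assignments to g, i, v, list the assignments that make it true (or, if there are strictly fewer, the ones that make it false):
is always true.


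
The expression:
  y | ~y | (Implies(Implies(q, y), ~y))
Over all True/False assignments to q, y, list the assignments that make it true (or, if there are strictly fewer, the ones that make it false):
is always true.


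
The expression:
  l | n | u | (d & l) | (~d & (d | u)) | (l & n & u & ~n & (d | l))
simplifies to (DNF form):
l | n | u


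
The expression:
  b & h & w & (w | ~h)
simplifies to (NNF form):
b & h & w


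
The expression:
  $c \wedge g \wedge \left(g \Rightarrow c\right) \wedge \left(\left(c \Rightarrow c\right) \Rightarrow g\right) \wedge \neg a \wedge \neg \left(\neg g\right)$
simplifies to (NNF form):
$c \wedge g \wedge \neg a$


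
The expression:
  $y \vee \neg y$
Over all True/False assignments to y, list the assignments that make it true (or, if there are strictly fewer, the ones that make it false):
is always true.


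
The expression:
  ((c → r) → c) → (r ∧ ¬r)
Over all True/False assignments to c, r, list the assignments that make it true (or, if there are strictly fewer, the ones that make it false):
is true only for:
  c=False, r=False;
  c=False, r=True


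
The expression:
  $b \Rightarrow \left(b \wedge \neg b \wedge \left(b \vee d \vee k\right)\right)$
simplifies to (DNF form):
$\neg b$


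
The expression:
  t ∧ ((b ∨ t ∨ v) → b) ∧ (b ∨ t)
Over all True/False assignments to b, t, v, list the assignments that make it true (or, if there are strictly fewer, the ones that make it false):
is true only for:
  b=True, t=True, v=False;
  b=True, t=True, v=True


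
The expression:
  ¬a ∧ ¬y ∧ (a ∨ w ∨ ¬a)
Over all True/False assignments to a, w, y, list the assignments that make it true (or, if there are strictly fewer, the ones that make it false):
is true only for:
  a=False, w=False, y=False;
  a=False, w=True, y=False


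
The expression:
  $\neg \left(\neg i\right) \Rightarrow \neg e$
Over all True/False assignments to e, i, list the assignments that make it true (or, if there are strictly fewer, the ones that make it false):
is false only for:
  e=True, i=True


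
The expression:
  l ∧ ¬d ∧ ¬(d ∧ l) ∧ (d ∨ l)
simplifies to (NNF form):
l ∧ ¬d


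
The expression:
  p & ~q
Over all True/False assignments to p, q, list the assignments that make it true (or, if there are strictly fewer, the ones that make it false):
is true only for:
  p=True, q=False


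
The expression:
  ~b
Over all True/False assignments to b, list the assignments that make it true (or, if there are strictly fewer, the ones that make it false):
is true only for:
  b=False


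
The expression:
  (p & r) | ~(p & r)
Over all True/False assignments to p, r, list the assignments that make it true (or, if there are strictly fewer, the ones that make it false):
is always true.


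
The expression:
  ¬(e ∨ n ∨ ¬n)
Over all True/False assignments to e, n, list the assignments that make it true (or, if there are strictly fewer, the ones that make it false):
is never true.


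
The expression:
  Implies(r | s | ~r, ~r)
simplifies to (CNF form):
~r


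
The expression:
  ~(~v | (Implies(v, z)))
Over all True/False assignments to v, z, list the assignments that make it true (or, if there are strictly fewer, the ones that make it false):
is true only for:
  v=True, z=False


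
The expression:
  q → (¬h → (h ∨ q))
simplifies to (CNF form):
True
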